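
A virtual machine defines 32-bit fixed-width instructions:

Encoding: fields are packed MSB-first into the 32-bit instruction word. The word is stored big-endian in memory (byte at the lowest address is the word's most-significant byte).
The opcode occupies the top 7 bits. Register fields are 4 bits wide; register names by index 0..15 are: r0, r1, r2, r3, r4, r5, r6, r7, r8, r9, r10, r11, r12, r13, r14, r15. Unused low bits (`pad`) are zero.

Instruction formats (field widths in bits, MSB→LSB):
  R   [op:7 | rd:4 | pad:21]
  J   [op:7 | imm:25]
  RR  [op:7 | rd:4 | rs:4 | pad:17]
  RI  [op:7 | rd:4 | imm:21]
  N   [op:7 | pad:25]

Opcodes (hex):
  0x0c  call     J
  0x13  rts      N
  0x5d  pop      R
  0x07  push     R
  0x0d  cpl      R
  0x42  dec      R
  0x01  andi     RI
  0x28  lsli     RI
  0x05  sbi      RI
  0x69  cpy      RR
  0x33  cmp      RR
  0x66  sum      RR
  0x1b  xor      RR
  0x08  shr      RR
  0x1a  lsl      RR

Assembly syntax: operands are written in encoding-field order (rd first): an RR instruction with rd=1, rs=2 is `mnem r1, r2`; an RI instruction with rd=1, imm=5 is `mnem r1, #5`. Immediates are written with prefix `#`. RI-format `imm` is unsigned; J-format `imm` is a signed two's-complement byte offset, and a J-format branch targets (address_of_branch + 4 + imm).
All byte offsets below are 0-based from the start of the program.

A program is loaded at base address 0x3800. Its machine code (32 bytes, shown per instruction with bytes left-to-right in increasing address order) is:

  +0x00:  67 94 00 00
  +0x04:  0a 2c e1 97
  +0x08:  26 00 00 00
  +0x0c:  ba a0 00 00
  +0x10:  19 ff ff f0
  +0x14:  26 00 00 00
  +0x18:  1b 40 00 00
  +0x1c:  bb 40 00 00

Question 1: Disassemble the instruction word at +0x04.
[04] 0a 2c e1 97 → 0x0a2ce197
  top 7b → 0x5 → sbi [RI]
  rd@[24:21]=0x1 ⇒ r1
  imm@[20:0]=0xce197 ⇒ #844183

sbi r1, #844183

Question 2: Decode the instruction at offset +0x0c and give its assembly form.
pop r5

off 0x0c: read ba a0 00 00 as big → 0xbaa00000
  top 7b → 0x5d → pop [R]
  [24:21] rd=5 = r5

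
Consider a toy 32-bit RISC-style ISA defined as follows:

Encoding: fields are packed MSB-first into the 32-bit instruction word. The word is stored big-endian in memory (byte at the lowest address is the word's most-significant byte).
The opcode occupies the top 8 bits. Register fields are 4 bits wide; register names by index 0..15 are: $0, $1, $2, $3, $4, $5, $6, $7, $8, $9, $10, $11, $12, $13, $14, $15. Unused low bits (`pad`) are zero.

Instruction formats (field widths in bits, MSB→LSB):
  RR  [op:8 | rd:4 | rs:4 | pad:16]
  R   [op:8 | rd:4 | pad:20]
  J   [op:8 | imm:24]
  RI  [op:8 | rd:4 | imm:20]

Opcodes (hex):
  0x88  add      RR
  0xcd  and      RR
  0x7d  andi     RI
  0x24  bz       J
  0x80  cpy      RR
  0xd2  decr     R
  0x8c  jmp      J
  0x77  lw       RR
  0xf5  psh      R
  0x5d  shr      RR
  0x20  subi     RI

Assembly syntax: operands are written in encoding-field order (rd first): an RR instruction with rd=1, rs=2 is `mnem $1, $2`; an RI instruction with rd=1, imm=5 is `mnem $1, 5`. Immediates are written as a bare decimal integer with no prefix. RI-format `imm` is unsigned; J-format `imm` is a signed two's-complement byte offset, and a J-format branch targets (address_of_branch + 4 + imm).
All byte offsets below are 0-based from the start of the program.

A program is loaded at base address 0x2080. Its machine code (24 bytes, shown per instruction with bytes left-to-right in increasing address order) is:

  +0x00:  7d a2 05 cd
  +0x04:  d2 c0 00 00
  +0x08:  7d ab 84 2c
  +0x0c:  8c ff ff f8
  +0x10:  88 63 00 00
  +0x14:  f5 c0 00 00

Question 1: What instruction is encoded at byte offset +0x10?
add $6, $3

[10] 88 63 00 00 → 0x88630000
  op=0x88630000>>24=0x88 ⇒ add (RR)
  [23:20] rd=6 = $6
  [19:16] rs=3 = $3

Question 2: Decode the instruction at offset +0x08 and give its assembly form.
+0x08: 7d ab 84 2c ⇒ word 0x7dab842c (big)
  top 8b → 0x7d → andi [RI]
  rd@[23:20]=0xa ⇒ $10
  imm@[19:0]=0xb842c ⇒ 754732

andi $10, 754732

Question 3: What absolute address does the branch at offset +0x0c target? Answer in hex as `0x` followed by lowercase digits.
0x2088

+0x0c: 8c ff ff f8 ⇒ word 0x8cfffff8 (big)
  top 8b → 0x8c → jmp [J]
  imm: (w>>0)&0xffffff=0xfffff8 (s24→-8) → -8
  target = base 0x2080 + off 0x0c + 4 + imm -8 = 0x2088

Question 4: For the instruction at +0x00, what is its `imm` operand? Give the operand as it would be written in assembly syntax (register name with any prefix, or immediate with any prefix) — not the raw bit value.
@+00  big-endian(7d a2 05 cd) = 0x7da205cd
  op=0x7da205cd>>24=0x7d ⇒ andi (RI)
  [23:20] rd=10 = $10
  [19:0] imm=132557 = 132557

132557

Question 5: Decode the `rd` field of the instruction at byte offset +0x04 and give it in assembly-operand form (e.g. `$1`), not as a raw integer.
@+04  big-endian(d2 c0 00 00) = 0xd2c00000
  opcode bits[31:24]=0xd2: decr/R
  rd: (w>>20)&0xf=0xc → $12

$12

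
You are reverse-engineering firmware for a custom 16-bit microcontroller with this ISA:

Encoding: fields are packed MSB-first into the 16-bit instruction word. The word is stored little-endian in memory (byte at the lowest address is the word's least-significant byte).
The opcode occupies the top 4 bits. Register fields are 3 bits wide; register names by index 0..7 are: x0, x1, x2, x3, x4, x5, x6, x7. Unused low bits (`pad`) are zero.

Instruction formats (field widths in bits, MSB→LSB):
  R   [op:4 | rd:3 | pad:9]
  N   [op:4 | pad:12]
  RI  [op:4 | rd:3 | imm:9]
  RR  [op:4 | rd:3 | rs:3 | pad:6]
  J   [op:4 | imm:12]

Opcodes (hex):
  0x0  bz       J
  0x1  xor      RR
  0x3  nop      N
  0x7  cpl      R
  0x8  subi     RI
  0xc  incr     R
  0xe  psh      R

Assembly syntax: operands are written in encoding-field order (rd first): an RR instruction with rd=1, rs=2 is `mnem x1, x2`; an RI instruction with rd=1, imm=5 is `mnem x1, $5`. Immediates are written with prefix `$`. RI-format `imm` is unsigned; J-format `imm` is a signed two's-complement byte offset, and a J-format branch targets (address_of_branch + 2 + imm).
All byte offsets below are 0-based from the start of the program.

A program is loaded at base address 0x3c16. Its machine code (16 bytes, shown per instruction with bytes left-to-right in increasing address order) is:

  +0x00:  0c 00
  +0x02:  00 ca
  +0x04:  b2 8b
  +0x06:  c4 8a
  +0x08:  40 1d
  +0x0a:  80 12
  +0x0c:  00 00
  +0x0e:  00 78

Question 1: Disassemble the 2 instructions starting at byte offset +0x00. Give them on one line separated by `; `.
bz $12; incr x5

[00] 0c 00 → 0x000c
  opcode bits[15:12]=0x0: bz/J
  imm@[11:0]=0xc ⇒ $12
[02] 00 ca → 0xca00
  opcode bits[15:12]=0xc: incr/R
  rd@[11:9]=0x5 ⇒ x5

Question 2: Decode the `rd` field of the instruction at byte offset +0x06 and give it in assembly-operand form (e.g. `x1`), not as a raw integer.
x5

off 0x06: read c4 8a as little → 0x8ac4
  top 4b → 0x8 → subi [RI]
  rd@[11:9]=0x5 ⇒ x5
  imm@[8:0]=0xc4 ⇒ $196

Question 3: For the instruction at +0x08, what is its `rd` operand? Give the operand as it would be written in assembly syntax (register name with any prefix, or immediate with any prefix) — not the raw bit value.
+0x08: 40 1d ⇒ word 0x1d40 (little)
  opcode bits[15:12]=0x1: xor/RR
  rd: (w>>9)&0x7=0x6 → x6
  rs: (w>>6)&0x7=0x5 → x5

x6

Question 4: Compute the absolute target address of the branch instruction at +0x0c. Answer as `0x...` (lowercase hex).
0x3c24

+0x0c: 00 00 ⇒ word 0x0000 (little)
  opcode bits[15:12]=0x0: bz/J
  [11:0] imm=0 = $0
  target = base 0x3c16 + off 0x0c + 2 + imm 0 = 0x3c24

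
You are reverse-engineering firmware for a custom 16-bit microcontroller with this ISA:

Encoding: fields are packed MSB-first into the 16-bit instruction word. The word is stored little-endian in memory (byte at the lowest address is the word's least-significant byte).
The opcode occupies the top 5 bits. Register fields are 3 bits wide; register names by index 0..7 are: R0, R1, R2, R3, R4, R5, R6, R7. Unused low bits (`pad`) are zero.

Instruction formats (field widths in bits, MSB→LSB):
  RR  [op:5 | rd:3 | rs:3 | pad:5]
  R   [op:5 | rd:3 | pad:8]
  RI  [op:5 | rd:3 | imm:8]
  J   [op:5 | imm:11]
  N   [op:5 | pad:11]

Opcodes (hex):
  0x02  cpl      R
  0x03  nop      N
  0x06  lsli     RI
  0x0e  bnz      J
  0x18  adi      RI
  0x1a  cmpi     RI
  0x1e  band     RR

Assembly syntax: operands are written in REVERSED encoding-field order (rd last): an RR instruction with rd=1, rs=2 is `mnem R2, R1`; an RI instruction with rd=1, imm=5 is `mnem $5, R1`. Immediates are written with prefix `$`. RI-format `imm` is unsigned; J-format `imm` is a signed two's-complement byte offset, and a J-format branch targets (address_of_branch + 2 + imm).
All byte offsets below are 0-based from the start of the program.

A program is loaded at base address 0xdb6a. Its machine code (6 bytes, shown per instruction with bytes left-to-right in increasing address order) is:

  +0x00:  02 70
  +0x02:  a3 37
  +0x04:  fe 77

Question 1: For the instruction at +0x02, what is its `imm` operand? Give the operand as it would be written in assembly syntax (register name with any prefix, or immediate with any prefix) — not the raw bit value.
+0x02: a3 37 ⇒ word 0x37a3 (little)
  op=0x37a3>>11=0x6 ⇒ lsli (RI)
  rd: (w>>8)&0x7=0x7 → R7
  imm: (w>>0)&0xff=0xa3 → $163

$163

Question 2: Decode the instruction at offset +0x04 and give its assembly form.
bnz $-2

off 0x04: read fe 77 as little → 0x77fe
  op=0x77fe>>11=0xe ⇒ bnz (J)
  [10:0] imm=2046 (s11→-2) = $-2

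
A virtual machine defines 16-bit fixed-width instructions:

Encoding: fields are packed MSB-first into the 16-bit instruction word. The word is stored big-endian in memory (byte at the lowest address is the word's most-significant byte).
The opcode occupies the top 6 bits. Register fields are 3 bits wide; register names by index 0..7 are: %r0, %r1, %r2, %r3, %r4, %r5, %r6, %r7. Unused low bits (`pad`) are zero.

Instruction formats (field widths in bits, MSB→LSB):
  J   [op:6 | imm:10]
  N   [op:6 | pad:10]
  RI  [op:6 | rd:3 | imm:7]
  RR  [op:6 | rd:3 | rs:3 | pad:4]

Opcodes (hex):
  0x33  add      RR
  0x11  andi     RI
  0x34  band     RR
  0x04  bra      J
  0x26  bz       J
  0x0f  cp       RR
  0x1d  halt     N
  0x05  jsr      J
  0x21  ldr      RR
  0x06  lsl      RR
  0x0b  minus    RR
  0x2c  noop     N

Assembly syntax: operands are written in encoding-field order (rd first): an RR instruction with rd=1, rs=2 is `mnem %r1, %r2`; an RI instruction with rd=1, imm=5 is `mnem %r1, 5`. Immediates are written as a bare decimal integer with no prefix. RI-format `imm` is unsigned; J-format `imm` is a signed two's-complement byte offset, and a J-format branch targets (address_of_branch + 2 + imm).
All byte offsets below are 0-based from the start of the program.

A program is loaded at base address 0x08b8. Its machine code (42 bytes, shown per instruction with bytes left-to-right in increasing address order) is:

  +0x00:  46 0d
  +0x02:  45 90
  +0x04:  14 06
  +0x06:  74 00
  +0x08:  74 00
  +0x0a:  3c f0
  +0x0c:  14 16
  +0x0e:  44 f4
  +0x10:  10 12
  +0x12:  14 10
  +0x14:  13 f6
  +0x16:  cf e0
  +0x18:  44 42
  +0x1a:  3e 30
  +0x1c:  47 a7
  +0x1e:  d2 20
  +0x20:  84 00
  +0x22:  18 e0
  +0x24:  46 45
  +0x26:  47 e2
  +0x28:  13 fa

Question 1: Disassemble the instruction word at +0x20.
off 0x20: read 84 00 as big → 0x8400
  top 6b → 0x21 → ldr [RR]
  [9:7] rd=0 = %r0
  [6:4] rs=0 = %r0

ldr %r0, %r0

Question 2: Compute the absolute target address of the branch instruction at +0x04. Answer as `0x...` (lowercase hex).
@+04  big-endian(14 06) = 0x1406
  op=0x1406>>10=0x5 ⇒ jsr (J)
  imm@[9:0]=0x6 ⇒ 6
  target = base 0x08b8 + off 0x04 + 2 + imm 6 = 0x08c4

0x08c4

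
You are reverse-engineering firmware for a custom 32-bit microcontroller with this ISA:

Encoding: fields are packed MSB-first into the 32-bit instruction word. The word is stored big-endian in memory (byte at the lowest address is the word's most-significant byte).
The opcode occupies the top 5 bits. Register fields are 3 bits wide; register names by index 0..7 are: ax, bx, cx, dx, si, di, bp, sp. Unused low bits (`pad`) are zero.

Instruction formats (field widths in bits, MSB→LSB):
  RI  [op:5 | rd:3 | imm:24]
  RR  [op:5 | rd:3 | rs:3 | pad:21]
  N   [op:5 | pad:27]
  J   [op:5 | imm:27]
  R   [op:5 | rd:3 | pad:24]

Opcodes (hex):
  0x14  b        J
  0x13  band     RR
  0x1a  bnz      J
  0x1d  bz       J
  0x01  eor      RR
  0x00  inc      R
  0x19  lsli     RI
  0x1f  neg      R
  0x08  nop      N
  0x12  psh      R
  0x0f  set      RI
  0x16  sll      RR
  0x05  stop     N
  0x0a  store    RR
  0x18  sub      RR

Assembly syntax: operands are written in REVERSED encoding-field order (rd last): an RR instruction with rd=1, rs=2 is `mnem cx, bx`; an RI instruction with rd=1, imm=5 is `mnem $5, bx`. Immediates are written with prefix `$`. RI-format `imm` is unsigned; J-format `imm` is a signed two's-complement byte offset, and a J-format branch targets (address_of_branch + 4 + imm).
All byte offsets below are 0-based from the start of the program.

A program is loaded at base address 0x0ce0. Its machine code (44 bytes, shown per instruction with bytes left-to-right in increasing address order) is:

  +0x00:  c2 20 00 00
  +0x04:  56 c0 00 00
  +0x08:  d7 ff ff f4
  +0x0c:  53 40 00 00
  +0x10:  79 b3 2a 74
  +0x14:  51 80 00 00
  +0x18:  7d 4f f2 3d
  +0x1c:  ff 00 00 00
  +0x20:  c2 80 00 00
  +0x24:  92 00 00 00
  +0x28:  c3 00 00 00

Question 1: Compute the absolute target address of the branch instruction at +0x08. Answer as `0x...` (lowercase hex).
[08] d7 ff ff f4 → 0xd7fffff4
  op=0xd7fffff4>>27=0x1a ⇒ bnz (J)
  imm: (w>>0)&0x7ffffff=0x7fffff4 (s27→-12) → $-12
  target = base 0x0ce0 + off 0x08 + 4 + imm -12 = 0x0ce0

0x0ce0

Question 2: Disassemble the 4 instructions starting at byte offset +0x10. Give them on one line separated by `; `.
+0x10: 79 b3 2a 74 ⇒ word 0x79b32a74 (big)
  opcode bits[31:27]=0xf: set/RI
  rd: (w>>24)&0x7=0x1 → bx
  imm: (w>>0)&0xffffff=0xb32a74 → $11741812
+0x14: 51 80 00 00 ⇒ word 0x51800000 (big)
  opcode bits[31:27]=0xa: store/RR
  rd: (w>>24)&0x7=0x1 → bx
  rs: (w>>21)&0x7=0x4 → si
+0x18: 7d 4f f2 3d ⇒ word 0x7d4ff23d (big)
  opcode bits[31:27]=0xf: set/RI
  rd: (w>>24)&0x7=0x5 → di
  imm: (w>>0)&0xffffff=0x4ff23d → $5239357
+0x1c: ff 00 00 00 ⇒ word 0xff000000 (big)
  opcode bits[31:27]=0x1f: neg/R
  rd: (w>>24)&0x7=0x7 → sp

set $11741812, bx; store si, bx; set $5239357, di; neg sp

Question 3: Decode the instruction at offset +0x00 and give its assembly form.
sub bx, cx

+0x00: c2 20 00 00 ⇒ word 0xc2200000 (big)
  op=0xc2200000>>27=0x18 ⇒ sub (RR)
  [26:24] rd=2 = cx
  [23:21] rs=1 = bx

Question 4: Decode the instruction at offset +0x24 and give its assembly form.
psh cx

+0x24: 92 00 00 00 ⇒ word 0x92000000 (big)
  opcode bits[31:27]=0x12: psh/R
  [26:24] rd=2 = cx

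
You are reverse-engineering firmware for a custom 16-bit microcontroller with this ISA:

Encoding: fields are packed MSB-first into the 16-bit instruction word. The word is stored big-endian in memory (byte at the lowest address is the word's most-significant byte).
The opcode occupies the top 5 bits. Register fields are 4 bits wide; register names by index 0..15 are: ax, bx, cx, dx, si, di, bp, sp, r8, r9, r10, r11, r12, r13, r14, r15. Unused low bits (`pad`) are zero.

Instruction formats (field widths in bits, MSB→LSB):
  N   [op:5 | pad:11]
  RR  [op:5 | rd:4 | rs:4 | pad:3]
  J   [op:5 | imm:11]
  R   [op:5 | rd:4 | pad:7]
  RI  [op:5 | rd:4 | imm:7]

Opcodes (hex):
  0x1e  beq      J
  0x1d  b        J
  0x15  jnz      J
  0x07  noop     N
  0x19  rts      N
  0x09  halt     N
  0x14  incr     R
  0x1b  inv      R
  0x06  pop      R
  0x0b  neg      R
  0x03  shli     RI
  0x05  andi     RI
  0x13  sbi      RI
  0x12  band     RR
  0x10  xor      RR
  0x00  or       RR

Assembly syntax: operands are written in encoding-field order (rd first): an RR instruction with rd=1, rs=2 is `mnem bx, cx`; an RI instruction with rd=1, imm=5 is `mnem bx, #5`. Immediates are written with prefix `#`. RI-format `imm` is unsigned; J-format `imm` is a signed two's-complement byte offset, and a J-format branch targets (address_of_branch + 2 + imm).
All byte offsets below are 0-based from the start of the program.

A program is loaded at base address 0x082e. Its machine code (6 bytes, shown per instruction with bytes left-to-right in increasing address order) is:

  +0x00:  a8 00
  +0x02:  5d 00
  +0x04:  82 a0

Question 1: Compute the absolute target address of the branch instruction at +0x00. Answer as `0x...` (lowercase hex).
0x0830

off 0x00: read a8 00 as big → 0xa800
  top 5b → 0x15 → jnz [J]
  imm@[10:0]=0x0 ⇒ #0
  target = base 0x082e + off 0x00 + 2 + imm 0 = 0x0830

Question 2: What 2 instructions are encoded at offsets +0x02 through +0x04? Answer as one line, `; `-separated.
neg r10; xor di, si

@+02  big-endian(5d 00) = 0x5d00
  top 5b → 0xb → neg [R]
  rd@[10:7]=0xa ⇒ r10
@+04  big-endian(82 a0) = 0x82a0
  top 5b → 0x10 → xor [RR]
  rd@[10:7]=0x5 ⇒ di
  rs@[6:3]=0x4 ⇒ si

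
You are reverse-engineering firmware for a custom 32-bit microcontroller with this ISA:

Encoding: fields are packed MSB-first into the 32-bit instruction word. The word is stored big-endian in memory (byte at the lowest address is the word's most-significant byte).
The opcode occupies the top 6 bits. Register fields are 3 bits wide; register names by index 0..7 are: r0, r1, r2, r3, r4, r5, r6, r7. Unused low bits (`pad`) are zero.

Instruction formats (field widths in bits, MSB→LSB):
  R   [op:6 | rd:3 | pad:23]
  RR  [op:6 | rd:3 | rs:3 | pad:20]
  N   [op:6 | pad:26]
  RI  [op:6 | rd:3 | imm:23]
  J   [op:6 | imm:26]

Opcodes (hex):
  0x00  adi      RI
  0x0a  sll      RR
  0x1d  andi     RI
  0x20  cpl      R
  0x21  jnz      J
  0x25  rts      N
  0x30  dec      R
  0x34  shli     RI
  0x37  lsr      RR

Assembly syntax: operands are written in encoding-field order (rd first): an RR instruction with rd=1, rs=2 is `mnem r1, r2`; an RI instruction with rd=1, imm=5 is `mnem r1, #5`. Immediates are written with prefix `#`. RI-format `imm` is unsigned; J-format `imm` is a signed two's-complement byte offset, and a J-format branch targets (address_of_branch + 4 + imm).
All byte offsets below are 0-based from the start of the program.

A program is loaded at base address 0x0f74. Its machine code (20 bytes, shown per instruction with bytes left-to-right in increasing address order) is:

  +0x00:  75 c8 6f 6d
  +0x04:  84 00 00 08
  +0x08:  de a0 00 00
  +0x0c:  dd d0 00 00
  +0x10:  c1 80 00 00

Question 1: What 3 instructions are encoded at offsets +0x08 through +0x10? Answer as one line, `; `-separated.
lsr r5, r2; lsr r3, r5; dec r3

+0x08: de a0 00 00 ⇒ word 0xdea00000 (big)
  top 6b → 0x37 → lsr [RR]
  rd@[25:23]=0x5 ⇒ r5
  rs@[22:20]=0x2 ⇒ r2
+0x0c: dd d0 00 00 ⇒ word 0xddd00000 (big)
  top 6b → 0x37 → lsr [RR]
  rd@[25:23]=0x3 ⇒ r3
  rs@[22:20]=0x5 ⇒ r5
+0x10: c1 80 00 00 ⇒ word 0xc1800000 (big)
  top 6b → 0x30 → dec [R]
  rd@[25:23]=0x3 ⇒ r3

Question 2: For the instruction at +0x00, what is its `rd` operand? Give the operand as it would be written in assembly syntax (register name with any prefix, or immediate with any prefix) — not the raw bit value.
r3

@+00  big-endian(75 c8 6f 6d) = 0x75c86f6d
  opcode bits[31:26]=0x1d: andi/RI
  rd@[25:23]=0x3 ⇒ r3
  imm@[22:0]=0x486f6d ⇒ #4747117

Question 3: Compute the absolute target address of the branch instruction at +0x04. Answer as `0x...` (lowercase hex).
off 0x04: read 84 00 00 08 as big → 0x84000008
  top 6b → 0x21 → jnz [J]
  imm: (w>>0)&0x3ffffff=0x8 → #8
  target = base 0x0f74 + off 0x04 + 4 + imm 8 = 0x0f84

0x0f84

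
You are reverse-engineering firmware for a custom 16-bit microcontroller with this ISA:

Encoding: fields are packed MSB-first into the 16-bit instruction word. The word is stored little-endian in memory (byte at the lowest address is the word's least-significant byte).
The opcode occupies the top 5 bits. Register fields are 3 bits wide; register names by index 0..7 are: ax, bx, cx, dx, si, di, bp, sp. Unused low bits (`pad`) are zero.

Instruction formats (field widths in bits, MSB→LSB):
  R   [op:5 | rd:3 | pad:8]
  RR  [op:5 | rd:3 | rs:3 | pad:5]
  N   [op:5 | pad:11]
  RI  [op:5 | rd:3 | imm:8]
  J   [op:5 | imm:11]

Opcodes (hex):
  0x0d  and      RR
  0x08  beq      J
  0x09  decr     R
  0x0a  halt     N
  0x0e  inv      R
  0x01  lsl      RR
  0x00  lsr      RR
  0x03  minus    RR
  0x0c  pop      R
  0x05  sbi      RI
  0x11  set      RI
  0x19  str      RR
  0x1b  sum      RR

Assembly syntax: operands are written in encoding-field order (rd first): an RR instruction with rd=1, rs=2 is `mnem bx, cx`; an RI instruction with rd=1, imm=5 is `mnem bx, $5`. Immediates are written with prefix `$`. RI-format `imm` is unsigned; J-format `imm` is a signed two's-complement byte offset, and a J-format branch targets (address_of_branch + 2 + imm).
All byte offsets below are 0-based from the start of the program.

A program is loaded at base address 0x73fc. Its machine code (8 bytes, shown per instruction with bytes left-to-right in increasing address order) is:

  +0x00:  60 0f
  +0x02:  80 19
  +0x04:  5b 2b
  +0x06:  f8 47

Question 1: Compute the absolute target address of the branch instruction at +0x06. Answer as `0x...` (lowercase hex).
[06] f8 47 → 0x47f8
  top 5b → 0x8 → beq [J]
  [10:0] imm=2040 (s11→-8) = $-8
  target = base 0x73fc + off 0x06 + 2 + imm -8 = 0x73fc

0x73fc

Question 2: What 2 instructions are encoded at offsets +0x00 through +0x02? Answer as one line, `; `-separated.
lsl sp, dx; minus bx, si

+0x00: 60 0f ⇒ word 0x0f60 (little)
  op=0x0f60>>11=0x1 ⇒ lsl (RR)
  rd: (w>>8)&0x7=0x7 → sp
  rs: (w>>5)&0x7=0x3 → dx
+0x02: 80 19 ⇒ word 0x1980 (little)
  op=0x1980>>11=0x3 ⇒ minus (RR)
  rd: (w>>8)&0x7=0x1 → bx
  rs: (w>>5)&0x7=0x4 → si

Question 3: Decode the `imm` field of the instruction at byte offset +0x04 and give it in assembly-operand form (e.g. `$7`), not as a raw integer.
[04] 5b 2b → 0x2b5b
  opcode bits[15:11]=0x5: sbi/RI
  [10:8] rd=3 = dx
  [7:0] imm=91 = $91

$91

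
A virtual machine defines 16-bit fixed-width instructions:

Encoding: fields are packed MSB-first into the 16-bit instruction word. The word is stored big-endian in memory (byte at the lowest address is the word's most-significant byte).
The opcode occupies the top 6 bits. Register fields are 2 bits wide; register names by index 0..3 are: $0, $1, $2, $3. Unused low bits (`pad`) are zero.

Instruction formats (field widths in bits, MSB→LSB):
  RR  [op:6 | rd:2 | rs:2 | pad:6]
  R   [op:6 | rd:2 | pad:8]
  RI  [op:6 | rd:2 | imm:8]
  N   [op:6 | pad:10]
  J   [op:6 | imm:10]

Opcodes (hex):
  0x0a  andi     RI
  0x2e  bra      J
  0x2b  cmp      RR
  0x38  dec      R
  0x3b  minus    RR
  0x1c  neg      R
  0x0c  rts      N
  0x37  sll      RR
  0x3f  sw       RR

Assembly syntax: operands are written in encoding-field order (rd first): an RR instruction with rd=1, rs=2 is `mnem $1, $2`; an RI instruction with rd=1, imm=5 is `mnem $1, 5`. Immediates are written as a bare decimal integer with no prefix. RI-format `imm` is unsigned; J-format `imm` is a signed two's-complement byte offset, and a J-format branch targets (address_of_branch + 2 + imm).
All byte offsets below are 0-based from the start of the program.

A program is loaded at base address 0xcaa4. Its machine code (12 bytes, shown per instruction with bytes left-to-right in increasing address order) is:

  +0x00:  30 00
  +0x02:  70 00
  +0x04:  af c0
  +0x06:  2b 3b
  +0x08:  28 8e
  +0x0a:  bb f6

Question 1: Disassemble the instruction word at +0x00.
rts

[00] 30 00 → 0x3000
  op=0x3000>>10=0xc ⇒ rts (N)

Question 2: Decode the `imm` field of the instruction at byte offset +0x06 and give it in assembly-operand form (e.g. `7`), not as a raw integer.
59

[06] 2b 3b → 0x2b3b
  top 6b → 0xa → andi [RI]
  [9:8] rd=3 = $3
  [7:0] imm=59 = 59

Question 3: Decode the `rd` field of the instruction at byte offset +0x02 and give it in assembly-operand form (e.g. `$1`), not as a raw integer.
+0x02: 70 00 ⇒ word 0x7000 (big)
  top 6b → 0x1c → neg [R]
  rd: (w>>8)&0x3=0x0 → $0

$0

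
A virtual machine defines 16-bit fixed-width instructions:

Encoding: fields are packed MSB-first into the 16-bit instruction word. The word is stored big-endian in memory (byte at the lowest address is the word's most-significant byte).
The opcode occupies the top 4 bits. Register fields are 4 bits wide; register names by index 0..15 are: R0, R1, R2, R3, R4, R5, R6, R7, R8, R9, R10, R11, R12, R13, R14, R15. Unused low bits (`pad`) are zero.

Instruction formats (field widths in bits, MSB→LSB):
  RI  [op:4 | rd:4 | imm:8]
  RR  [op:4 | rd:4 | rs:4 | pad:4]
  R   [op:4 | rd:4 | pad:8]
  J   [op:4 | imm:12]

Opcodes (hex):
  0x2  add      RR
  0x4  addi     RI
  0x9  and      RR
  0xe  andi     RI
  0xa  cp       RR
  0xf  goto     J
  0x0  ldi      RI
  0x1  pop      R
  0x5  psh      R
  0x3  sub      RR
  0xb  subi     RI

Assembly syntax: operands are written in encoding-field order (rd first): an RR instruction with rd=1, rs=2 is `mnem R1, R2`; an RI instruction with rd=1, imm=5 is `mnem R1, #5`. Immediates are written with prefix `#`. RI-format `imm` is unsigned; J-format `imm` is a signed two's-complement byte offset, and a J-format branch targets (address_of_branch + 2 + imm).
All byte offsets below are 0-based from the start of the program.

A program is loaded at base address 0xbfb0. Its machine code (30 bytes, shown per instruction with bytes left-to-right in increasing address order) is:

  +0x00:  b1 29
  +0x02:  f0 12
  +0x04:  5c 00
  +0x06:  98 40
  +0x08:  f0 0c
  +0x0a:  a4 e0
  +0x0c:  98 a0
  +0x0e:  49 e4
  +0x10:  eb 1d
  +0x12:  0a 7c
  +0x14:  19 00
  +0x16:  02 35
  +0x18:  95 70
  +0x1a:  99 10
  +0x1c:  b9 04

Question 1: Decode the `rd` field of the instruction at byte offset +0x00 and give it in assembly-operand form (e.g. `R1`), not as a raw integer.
R1

+0x00: b1 29 ⇒ word 0xb129 (big)
  top 4b → 0xb → subi [RI]
  rd: (w>>8)&0xf=0x1 → R1
  imm: (w>>0)&0xff=0x29 → #41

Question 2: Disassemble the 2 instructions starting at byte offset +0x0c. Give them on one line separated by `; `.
[0c] 98 a0 → 0x98a0
  op=0x98a0>>12=0x9 ⇒ and (RR)
  rd: (w>>8)&0xf=0x8 → R8
  rs: (w>>4)&0xf=0xa → R10
[0e] 49 e4 → 0x49e4
  op=0x49e4>>12=0x4 ⇒ addi (RI)
  rd: (w>>8)&0xf=0x9 → R9
  imm: (w>>0)&0xff=0xe4 → #228

and R8, R10; addi R9, #228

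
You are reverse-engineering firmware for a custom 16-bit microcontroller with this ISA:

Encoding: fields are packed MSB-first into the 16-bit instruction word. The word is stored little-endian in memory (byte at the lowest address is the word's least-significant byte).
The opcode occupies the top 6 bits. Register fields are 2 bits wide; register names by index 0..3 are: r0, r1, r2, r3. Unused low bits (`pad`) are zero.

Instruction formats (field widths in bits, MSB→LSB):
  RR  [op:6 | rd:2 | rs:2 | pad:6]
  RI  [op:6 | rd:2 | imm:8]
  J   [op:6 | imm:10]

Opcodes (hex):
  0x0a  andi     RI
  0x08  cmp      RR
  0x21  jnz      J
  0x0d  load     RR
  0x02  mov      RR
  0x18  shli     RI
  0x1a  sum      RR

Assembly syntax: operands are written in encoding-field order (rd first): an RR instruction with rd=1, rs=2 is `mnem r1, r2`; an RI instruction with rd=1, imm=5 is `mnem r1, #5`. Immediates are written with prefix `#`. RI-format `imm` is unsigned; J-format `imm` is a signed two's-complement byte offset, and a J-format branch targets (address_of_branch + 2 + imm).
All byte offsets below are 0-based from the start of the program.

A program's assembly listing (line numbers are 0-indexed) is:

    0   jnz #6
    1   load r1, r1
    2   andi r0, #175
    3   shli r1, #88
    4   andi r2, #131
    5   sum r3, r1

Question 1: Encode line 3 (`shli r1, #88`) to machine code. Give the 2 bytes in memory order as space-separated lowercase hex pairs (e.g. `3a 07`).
L3: shli op=0x18:6|rd=1:2|imm=88:8 ⇒ 0x6158 ⇒ little 58 61

58 61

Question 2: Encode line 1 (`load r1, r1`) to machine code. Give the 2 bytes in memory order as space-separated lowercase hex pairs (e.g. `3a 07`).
1. load fields op=0xd:6|rd=1:2|rs=1:2|pad=0:6 → word 3540h → 40 35

40 35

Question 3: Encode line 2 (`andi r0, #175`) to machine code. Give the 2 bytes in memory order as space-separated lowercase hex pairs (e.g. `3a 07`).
af 28

line 2 (andi): pack op=0xa:6|rd=0:2|imm=175:8 = 0x28af; little→ af 28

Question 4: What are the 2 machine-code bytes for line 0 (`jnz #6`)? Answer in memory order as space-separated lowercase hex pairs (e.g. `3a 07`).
0. jnz fields op=0x21:6|imm=6:10 → word 8406h → 06 84

06 84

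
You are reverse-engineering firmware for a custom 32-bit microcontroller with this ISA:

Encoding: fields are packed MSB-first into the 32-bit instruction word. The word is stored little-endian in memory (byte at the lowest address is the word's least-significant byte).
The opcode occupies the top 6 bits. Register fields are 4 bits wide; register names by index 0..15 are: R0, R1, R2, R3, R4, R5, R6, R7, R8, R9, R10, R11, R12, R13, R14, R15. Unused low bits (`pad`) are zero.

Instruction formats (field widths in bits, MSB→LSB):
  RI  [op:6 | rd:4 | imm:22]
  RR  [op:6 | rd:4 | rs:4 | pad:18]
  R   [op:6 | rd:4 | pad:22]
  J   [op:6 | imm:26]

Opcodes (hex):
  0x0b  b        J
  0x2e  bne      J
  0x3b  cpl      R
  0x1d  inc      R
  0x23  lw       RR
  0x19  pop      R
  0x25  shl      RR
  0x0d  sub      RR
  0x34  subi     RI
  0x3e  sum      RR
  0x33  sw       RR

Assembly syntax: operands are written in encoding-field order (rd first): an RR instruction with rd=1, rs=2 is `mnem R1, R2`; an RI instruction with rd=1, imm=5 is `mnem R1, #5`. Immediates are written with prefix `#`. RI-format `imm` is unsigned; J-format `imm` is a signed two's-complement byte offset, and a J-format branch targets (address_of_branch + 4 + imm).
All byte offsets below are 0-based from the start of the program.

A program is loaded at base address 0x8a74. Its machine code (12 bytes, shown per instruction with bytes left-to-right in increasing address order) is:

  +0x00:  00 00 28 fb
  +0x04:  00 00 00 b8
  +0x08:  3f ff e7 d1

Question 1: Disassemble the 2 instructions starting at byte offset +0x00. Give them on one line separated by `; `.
+0x00: 00 00 28 fb ⇒ word 0xfb280000 (little)
  op=0xfb280000>>26=0x3e ⇒ sum (RR)
  [25:22] rd=12 = R12
  [21:18] rs=10 = R10
+0x04: 00 00 00 b8 ⇒ word 0xb8000000 (little)
  op=0xb8000000>>26=0x2e ⇒ bne (J)
  [25:0] imm=0 = #0

sum R12, R10; bne #0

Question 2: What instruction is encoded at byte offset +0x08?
off 0x08: read 3f ff e7 d1 as little → 0xd1e7ff3f
  op=0xd1e7ff3f>>26=0x34 ⇒ subi (RI)
  rd: (w>>22)&0xf=0x7 → R7
  imm: (w>>0)&0x3fffff=0x27ff3f → #2621247

subi R7, #2621247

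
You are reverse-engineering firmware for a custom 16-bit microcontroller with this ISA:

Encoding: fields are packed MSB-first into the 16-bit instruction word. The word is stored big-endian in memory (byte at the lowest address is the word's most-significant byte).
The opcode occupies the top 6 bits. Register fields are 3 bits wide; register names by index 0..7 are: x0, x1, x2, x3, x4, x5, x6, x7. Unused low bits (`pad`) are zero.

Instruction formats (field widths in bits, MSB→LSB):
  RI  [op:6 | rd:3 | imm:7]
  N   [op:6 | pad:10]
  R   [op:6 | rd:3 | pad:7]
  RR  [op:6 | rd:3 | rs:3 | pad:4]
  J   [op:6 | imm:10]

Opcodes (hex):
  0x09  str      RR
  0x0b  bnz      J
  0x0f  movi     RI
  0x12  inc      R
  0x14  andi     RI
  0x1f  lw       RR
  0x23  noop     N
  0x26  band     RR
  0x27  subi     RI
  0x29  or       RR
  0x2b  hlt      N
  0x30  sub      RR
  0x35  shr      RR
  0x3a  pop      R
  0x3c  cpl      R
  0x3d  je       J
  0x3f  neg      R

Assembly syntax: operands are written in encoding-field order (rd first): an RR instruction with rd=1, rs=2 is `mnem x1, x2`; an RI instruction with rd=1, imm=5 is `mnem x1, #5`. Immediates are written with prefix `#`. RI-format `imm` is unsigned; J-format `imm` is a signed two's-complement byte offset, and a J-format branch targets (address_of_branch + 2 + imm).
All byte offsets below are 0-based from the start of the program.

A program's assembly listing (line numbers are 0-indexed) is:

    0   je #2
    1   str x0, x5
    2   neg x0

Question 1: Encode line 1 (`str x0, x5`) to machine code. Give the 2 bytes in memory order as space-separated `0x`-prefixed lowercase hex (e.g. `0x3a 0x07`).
0x24 0x50

line 1 (str): pack op=0x9:6|rd=0:3|rs=5:3|pad=0:4 = 0x2450; big→ 24 50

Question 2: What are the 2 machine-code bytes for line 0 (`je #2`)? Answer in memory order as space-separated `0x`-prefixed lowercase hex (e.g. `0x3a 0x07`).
L0: je op=0x3d:6|imm=2:10 ⇒ 0xf402 ⇒ big f4 02

0xf4 0x02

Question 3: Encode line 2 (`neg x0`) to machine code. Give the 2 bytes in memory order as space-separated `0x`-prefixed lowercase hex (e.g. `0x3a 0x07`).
L2: neg op=0x3f:6|rd=0:3|pad=0:7 ⇒ 0xfc00 ⇒ big fc 00

0xfc 0x00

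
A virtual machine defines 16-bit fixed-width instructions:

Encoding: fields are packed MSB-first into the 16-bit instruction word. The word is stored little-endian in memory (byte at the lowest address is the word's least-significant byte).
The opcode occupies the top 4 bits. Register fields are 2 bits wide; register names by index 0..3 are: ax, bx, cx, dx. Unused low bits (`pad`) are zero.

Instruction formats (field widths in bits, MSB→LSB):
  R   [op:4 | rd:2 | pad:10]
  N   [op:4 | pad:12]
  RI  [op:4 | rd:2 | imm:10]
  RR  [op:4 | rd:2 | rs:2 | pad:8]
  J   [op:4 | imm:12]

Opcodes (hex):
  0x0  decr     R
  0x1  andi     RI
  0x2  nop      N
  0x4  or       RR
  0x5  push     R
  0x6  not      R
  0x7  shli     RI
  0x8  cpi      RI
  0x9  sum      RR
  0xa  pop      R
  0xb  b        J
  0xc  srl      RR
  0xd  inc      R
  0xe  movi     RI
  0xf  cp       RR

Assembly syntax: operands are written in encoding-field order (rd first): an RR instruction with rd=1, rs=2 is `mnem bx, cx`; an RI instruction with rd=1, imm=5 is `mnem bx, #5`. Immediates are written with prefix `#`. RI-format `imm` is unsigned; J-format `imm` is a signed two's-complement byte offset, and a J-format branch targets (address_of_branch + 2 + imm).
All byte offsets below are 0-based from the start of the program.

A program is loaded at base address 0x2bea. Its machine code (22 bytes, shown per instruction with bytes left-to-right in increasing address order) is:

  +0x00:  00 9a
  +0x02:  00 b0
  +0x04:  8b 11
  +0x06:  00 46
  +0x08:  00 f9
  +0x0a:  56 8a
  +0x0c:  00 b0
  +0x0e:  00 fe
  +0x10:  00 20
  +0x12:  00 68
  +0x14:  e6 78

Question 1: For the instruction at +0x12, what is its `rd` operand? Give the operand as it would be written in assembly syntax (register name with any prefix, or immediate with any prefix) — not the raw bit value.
off 0x12: read 00 68 as little → 0x6800
  top 4b → 0x6 → not [R]
  [11:10] rd=2 = cx

cx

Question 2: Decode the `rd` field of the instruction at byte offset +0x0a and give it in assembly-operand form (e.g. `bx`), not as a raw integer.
[0a] 56 8a → 0x8a56
  op=0x8a56>>12=0x8 ⇒ cpi (RI)
  [11:10] rd=2 = cx
  [9:0] imm=598 = #598

cx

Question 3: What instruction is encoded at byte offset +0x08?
cp cx, bx

@+08  little-endian(00 f9) = 0xf900
  op=0xf900>>12=0xf ⇒ cp (RR)
  rd: (w>>10)&0x3=0x2 → cx
  rs: (w>>8)&0x3=0x1 → bx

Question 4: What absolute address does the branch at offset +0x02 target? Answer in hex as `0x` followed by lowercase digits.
0x2bee

[02] 00 b0 → 0xb000
  op=0xb000>>12=0xb ⇒ b (J)
  [11:0] imm=0 = #0
  target = base 0x2bea + off 0x02 + 2 + imm 0 = 0x2bee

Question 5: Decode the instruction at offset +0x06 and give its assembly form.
[06] 00 46 → 0x4600
  top 4b → 0x4 → or [RR]
  [11:10] rd=1 = bx
  [9:8] rs=2 = cx

or bx, cx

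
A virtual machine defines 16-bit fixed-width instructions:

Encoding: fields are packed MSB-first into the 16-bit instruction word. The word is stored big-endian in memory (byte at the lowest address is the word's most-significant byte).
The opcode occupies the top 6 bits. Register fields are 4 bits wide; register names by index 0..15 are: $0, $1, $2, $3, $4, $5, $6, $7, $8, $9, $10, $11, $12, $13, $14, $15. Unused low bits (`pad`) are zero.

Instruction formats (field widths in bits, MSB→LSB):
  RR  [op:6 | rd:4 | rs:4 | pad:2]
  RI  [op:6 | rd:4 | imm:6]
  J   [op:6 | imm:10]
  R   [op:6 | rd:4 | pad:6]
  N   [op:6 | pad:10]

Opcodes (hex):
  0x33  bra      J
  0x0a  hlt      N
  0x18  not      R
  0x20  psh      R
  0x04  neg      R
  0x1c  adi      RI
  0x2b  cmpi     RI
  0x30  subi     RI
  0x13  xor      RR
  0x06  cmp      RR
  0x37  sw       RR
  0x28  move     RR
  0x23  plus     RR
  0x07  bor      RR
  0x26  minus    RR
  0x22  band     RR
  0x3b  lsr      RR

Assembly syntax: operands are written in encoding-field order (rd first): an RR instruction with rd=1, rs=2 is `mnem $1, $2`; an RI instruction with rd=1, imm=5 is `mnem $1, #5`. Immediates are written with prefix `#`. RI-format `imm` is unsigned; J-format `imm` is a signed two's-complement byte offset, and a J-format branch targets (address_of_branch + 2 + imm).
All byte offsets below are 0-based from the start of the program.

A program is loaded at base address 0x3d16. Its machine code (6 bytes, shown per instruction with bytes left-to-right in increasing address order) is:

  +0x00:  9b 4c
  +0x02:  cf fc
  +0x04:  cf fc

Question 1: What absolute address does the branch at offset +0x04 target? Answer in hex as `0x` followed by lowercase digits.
off 0x04: read cf fc as big → 0xcffc
  opcode bits[15:10]=0x33: bra/J
  imm@[9:0]=0x3fc (s10→-4) ⇒ #-4
  target = base 0x3d16 + off 0x04 + 2 + imm -4 = 0x3d18

0x3d18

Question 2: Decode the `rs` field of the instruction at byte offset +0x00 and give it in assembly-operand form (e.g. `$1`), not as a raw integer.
+0x00: 9b 4c ⇒ word 0x9b4c (big)
  op=0x9b4c>>10=0x26 ⇒ minus (RR)
  rd@[9:6]=0xd ⇒ $13
  rs@[5:2]=0x3 ⇒ $3

$3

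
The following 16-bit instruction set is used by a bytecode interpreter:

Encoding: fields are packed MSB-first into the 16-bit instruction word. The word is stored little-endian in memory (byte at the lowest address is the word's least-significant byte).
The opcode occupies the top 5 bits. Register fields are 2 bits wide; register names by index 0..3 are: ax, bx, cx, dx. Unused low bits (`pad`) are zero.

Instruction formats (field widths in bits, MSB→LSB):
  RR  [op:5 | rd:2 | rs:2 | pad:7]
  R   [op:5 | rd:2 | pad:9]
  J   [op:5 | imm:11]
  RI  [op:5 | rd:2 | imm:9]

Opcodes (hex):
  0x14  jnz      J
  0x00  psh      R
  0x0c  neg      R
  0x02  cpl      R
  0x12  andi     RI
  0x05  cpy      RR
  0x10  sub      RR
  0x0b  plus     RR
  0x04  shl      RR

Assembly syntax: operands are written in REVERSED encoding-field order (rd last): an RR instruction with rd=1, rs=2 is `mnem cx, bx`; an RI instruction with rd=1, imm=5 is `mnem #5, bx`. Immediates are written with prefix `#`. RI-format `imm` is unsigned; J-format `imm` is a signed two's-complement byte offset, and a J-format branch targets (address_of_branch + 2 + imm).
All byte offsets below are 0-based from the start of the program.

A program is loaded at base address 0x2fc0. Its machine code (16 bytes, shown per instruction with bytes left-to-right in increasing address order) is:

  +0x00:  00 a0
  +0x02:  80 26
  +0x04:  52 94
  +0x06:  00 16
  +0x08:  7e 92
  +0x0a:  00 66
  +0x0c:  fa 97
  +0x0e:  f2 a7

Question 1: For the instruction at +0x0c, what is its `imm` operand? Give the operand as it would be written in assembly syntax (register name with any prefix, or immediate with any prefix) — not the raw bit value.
+0x0c: fa 97 ⇒ word 0x97fa (little)
  top 5b → 0x12 → andi [RI]
  rd@[10:9]=0x3 ⇒ dx
  imm@[8:0]=0x1fa ⇒ #506

#506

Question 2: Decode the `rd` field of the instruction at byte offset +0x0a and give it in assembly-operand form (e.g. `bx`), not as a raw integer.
dx

@+0a  little-endian(00 66) = 0x6600
  top 5b → 0xc → neg [R]
  rd@[10:9]=0x3 ⇒ dx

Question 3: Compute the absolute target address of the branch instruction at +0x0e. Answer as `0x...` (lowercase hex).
[0e] f2 a7 → 0xa7f2
  opcode bits[15:11]=0x14: jnz/J
  imm: (w>>0)&0x7ff=0x7f2 (s11→-14) → #-14
  target = base 0x2fc0 + off 0x0e + 2 + imm -14 = 0x2fc2

0x2fc2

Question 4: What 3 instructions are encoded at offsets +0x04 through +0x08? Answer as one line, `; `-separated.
@+04  little-endian(52 94) = 0x9452
  op=0x9452>>11=0x12 ⇒ andi (RI)
  [10:9] rd=2 = cx
  [8:0] imm=82 = #82
@+06  little-endian(00 16) = 0x1600
  op=0x1600>>11=0x2 ⇒ cpl (R)
  [10:9] rd=3 = dx
@+08  little-endian(7e 92) = 0x927e
  op=0x927e>>11=0x12 ⇒ andi (RI)
  [10:9] rd=1 = bx
  [8:0] imm=126 = #126

andi #82, cx; cpl dx; andi #126, bx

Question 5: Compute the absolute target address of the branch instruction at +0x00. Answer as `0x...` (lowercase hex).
0x2fc2

+0x00: 00 a0 ⇒ word 0xa000 (little)
  op=0xa000>>11=0x14 ⇒ jnz (J)
  imm: (w>>0)&0x7ff=0x0 → #0
  target = base 0x2fc0 + off 0x00 + 2 + imm 0 = 0x2fc2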